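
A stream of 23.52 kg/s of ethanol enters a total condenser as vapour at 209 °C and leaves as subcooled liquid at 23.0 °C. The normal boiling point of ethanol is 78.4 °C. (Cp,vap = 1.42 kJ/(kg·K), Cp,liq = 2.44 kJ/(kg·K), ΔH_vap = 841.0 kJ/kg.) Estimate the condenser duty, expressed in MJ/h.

vapour 209→78.4 °C: -185.45 kJ/kg
condensation at 78.4 °C: -841 kJ/kg
liquid 78.4→23.0 °C: -135.18 kJ/kg
Δh = -185.45 + -841 + -135.18 = -1161.6 kJ/kg
Q = ṁ·Δh = 23.52 kg/s × -1161.6 kJ/kg = -27321 kJ/s
|Q| = 27321 kW = 98357 MJ/h

Q_c = 98400 MJ/h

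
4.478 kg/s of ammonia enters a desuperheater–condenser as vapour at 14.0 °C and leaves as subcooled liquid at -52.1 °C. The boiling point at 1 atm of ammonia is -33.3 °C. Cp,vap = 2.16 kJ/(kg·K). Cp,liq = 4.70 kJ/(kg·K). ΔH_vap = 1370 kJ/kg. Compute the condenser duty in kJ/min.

vapour 14.0→-33.3 °C: -102.17 kJ/kg
condensation at -33.3 °C: -1370 kJ/kg
liquid -33.3→-52.1 °C: -88.36 kJ/kg
Δh = -102.17 + -1370 + -88.36 = -1560.5 kJ/kg
Q = ṁ·Δh = 4.478 kg/s × -1560.5 kJ/kg = -6988 kJ/s
|Q| = 6988 kW = 419280 kJ/min

Q_c = 419000 kJ/min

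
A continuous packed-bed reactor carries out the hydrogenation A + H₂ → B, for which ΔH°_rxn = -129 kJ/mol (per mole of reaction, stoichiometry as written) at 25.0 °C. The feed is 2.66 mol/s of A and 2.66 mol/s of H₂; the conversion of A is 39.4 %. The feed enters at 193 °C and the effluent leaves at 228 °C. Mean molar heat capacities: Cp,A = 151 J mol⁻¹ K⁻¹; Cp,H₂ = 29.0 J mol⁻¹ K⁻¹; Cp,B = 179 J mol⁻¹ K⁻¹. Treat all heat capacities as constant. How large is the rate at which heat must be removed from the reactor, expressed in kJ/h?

Extent of reaction ξ = 0.394 × 2.66 = 1.048 mol/s
Reaction term: ξ·ΔH°_rxn = 1.048 × -129 = -135.2 kJ/s
Sensible, feed 193→25 °C: -80.438 kJ/s
Outlet flows (mol/s): A 1.612, H₂ 1.612, B 1.048
Sensible, products 25→228 °C: 96.984 kJ/s
Q = ΔH = -118.65 kJ/s = -118.65 kW
Heat removed = 427150 kJ/h

Q_out = 427000 kJ/h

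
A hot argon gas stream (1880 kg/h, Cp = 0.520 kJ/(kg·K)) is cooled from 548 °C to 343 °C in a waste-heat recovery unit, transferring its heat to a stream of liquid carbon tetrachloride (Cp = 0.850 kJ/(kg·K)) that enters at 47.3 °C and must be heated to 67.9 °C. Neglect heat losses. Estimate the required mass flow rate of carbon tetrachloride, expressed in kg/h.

ṁ_c = 11400 kg/h

Heat released by hot stream: Q = 1880 × 0.520 × (548 − 343) = 200410 kJ/h
Energy balance on cold side (adiabatic exchanger): Q = ṁ_c·Cp_c·(T_c,out − T_c,in)
ṁ_c = 200410 / [0.850 × (67.9 − 47.3)] = 11445 kg/h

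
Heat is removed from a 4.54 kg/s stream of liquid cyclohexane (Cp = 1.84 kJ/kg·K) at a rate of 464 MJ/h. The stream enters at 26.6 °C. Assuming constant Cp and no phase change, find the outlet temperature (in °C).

T_out = 11.2 °C

Q = 464 MJ/h = 128.89 kJ/s
ΔT = Q/(ṁ·Cp) = 128.89/(4.54×1.84) = 15.429 K
T_out = 26.6 − 15.429 = 11.171 °C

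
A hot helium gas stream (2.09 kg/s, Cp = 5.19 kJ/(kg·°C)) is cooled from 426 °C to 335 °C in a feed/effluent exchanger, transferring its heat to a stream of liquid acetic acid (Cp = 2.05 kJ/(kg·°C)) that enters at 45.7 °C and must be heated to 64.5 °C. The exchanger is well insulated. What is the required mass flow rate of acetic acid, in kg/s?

Heat released by hot stream: Q = 2.09 × 5.19 × (426 − 335) = 987.09 kJ/s
Energy balance on cold side (adiabatic exchanger): Q = ṁ_c·Cp_c·(T_c,out − T_c,in)
ṁ_c = 987.09 / [2.05 × (64.5 − 45.7)] = 25.612 kg/s

ṁ_c = 25.6 kg/s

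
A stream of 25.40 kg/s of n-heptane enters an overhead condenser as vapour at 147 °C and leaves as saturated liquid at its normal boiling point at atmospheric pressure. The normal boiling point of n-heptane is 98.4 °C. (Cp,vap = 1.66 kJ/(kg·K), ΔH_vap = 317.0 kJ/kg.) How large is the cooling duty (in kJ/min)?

Q_c = 606000 kJ/min

vapour 147→98.4 °C: -80.676 kJ/kg
condensation at 98.4 °C: -317 kJ/kg
Δh = -80.676 + -317 = -397.68 kJ/kg
Q = ṁ·Δh = 25.40 kg/s × -397.68 kJ/kg = -10101 kJ/s
|Q| = 10101 kW = 606060 kJ/min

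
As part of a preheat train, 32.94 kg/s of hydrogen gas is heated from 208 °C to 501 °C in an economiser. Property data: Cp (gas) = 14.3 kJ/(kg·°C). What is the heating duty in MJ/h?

Q = ṁ·Cp·ΔT = 32.94 × 14.3 × (501 − 208) = 138020 kJ/s
Heating duty = 496860 MJ/h

Q = 497000 MJ/h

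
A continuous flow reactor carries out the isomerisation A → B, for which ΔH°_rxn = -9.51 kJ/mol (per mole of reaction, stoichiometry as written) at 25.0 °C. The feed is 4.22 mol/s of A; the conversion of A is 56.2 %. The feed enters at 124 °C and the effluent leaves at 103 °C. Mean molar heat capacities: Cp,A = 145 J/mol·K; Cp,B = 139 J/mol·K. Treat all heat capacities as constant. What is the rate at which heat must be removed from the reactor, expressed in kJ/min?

Extent of reaction ξ = 0.562 × 4.22 = 2.3716 mol/s
Reaction term: ξ·ΔH°_rxn = 2.3716 × -9.51 = -22.554 kJ/s
Sensible, feed 124→25 °C: -60.578 kJ/s
Outlet flows (mol/s): A 1.8484, B 2.3716
Sensible, products 25→103 °C: 46.618 kJ/s
Q = ΔH = -36.514 kJ/s = -36.514 kW
Heat removed = 2190.8 kJ/min

Q_out = 2190 kJ/min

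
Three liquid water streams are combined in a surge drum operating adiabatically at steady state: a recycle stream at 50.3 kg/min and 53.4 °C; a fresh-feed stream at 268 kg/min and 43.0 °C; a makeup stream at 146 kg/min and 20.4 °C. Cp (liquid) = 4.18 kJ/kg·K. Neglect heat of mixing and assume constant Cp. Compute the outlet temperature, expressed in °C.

No heat crosses the boundary, so H_out = H_in.
T_out = Σ ṁᵢCp,ᵢTᵢ / Σ ṁᵢCp,ᵢ
      = 71848 / 1940.8 = 37.02 °C

T_out = 37.0 °C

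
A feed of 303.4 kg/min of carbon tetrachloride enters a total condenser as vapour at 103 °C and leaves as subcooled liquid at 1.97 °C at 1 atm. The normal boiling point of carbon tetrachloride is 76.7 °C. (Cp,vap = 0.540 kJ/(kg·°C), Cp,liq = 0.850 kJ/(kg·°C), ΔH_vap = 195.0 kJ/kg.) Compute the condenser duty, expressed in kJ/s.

Q_c = 1380 kJ/s

vapour 103→76.7 °C: -14.202 kJ/kg
condensation at 76.7 °C: -195 kJ/kg
liquid 76.7→1.97 °C: -63.52 kJ/kg
Δh = -14.202 + -195 + -63.52 = -272.72 kJ/kg
Q = ṁ·Δh = 303.4 kg/min × -272.72 kJ/kg = -82744 kJ/min
|Q| = 1379.1 kW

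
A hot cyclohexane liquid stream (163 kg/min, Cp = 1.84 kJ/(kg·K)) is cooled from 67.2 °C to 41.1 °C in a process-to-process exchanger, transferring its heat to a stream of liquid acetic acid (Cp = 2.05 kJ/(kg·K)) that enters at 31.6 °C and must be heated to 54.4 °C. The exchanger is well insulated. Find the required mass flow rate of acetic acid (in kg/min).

Heat released by hot stream: Q = 163 × 1.84 × (67.2 − 41.1) = 7827.9 kJ/min
Energy balance on cold side (adiabatic exchanger): Q = ṁ_c·Cp_c·(T_c,out − T_c,in)
ṁ_c = 7827.9 / [2.05 × (54.4 − 31.6)] = 167.48 kg/min

ṁ_c = 167 kg/min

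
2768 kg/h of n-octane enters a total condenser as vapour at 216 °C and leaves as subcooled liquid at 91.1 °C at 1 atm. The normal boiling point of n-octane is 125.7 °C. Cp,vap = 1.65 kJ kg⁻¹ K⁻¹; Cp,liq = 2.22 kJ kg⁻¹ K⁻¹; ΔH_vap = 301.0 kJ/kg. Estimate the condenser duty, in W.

vapour 216→125.7 °C: -148.99 kJ/kg
condensation at 125.7 °C: -301 kJ/kg
liquid 125.7→91.1 °C: -76.812 kJ/kg
Δh = -148.99 + -301 + -76.812 = -526.81 kJ/kg
Q = ṁ·Δh = 2768 kg/h × -526.81 kJ/kg = -1.4582e+06 kJ/h
|Q| = 405.06 kW = 405060 W

Q_c = 405000 W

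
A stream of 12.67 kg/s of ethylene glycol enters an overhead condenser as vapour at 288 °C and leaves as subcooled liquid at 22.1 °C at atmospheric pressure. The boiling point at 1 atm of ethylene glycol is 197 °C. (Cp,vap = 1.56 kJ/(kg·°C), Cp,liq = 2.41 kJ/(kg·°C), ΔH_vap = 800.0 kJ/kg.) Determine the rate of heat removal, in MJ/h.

vapour 288→197 °C: -141.96 kJ/kg
condensation at 197 °C: -800 kJ/kg
liquid 197→22.1 °C: -421.51 kJ/kg
Δh = -141.96 + -800 + -421.51 = -1363.5 kJ/kg
Q = ṁ·Δh = 12.67 kg/s × -1363.5 kJ/kg = -17275 kJ/s
|Q| = 17275 kW = 62191 MJ/h

Q_c = 62200 MJ/h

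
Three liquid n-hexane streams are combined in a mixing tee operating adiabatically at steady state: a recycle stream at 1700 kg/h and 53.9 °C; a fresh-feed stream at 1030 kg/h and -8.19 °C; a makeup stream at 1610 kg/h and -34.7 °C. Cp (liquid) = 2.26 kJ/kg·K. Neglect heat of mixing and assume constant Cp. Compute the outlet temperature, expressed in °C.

T_out = 6.30 °C

Adiabatic, steady state ⇒ Σ ṁᵢCp,ᵢ(T_out − Tᵢ) = 0
Σ ṁᵢCp,ᵢTᵢ = 1700×2.26×53.9 + 1030×2.26×-8.19 + 1610×2.26×-34.7 = 61760
Σ ṁᵢCp,ᵢ = 1700×2.26 + 1030×2.26 + 1610×2.26 = 9808.4
T_out = 61760 / 9808.4 = 6.2966 °C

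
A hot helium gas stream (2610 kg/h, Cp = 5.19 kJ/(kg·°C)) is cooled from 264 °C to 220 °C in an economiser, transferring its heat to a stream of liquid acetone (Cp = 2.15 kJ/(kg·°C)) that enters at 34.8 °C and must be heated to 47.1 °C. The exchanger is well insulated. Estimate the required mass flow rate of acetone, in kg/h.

Heat released by hot stream: Q = 2610 × 5.19 × (264 − 220) = 596020 kJ/h
Energy balance on cold side (adiabatic exchanger): Q = ṁ_c·Cp_c·(T_c,out − T_c,in)
ṁ_c = 596020 / [2.15 × (47.1 − 34.8)] = 22538 kg/h

ṁ_c = 22500 kg/h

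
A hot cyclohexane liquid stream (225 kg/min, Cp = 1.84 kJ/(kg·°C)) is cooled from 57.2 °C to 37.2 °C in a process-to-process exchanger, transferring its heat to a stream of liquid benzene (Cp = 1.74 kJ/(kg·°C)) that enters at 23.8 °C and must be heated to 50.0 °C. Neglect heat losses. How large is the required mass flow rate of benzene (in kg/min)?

Heat released by hot stream: Q = 225 × 1.84 × (57.2 − 37.2) = 8280 kJ/min
Energy balance on cold side (adiabatic exchanger): Q = ṁ_c·Cp_c·(T_c,out − T_c,in)
ṁ_c = 8280 / [1.74 × (50.0 − 23.8)] = 181.63 kg/min

ṁ_c = 182 kg/min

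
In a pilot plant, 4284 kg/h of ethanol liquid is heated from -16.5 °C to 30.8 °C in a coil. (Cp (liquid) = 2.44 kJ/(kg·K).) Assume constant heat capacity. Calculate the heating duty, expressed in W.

Q = 137000 W

Q = ṁ·Cp·ΔT = 4284 × 2.44 × (30.8 − -16.5) = 494430 kJ/h
Converting: 494430 / 3600 s = 137.34 kW
Heating duty = 137340 W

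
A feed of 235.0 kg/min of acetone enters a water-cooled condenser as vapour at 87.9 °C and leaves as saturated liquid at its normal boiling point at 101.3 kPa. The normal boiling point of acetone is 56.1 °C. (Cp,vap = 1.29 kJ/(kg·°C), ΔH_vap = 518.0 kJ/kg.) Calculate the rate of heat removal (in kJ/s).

vapour 87.9→56.1 °C: -41.022 kJ/kg
condensation at 56.1 °C: -518 kJ/kg
Δh = -41.022 + -518 = -559.02 kJ/kg
Q = ṁ·Δh = 235.0 kg/min × -559.02 kJ/kg = -131370 kJ/min
|Q| = 2189.5 kW

Q_c = 2190 kJ/s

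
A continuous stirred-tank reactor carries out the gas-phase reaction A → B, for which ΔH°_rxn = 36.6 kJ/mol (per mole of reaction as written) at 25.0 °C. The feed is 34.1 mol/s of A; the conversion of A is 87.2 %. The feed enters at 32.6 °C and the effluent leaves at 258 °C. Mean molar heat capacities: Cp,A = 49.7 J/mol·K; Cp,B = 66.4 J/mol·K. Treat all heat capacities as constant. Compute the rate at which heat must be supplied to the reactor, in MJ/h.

Extent of reaction ξ = 0.872 × 34.1 = 29.735 mol/s
Reaction term: ξ·ΔH°_rxn = 29.735 × 36.6 = 1088.3 kJ/s
Sensible, feed 32.6→25 °C: -12.88 kJ/s
Outlet flows (mol/s): A 4.3648, B 29.735
Sensible, products 25→258 °C: 510.58 kJ/s
Q = ΔH = 1586 kJ/s = 1586 kW
Heat supplied = 5709.6 MJ/h

Q_in = 5710 MJ/h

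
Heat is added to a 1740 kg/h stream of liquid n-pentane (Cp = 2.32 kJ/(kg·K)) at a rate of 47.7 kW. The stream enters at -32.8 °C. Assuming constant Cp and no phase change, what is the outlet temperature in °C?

T_out = 9.74 °C

Q = 47.7 kW = 171720 kJ/h
ΔT = Q/(ṁ·Cp) = 171720/(1740×2.32) = 42.539 K
T_out = -32.8 + 42.539 = 9.7386 °C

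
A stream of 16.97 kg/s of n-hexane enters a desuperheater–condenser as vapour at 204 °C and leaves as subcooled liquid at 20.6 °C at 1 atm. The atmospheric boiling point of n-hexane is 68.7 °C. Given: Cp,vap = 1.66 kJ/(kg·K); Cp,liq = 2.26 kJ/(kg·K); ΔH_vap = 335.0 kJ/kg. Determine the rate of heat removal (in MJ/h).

Q_c = 40800 MJ/h

vapour 204→68.7 °C: -224.6 kJ/kg
condensation at 68.7 °C: -335 kJ/kg
liquid 68.7→20.6 °C: -108.71 kJ/kg
Δh = -224.6 + -335 + -108.71 = -668.3 kJ/kg
Q = ṁ·Δh = 16.97 kg/s × -668.3 kJ/kg = -11341 kJ/s
|Q| = 11341 kW = 40828 MJ/h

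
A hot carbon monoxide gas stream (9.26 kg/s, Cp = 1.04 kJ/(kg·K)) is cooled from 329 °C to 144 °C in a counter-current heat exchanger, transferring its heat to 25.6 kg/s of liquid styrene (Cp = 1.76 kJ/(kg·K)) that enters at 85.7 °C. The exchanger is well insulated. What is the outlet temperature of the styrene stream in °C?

T_c,out = 125 °C

Heat released by hot stream: Q = 9.26 × 1.04 × (329 − 144) = 1781.6 kJ/s
Energy balance on cold side (adiabatic exchanger): Q = ṁ_c·Cp_c·(T_c,out − T_c,in)
T_c,out = 85.7 + 1781.6/(25.6 × 1.76) = 125.24 °C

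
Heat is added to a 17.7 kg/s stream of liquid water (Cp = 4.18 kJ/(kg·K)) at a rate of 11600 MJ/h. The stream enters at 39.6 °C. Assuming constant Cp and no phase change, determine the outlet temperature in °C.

T_out = 83.2 °C

Q = 11600 MJ/h = 3222.2 kJ/s
ΔT = Q/(ṁ·Cp) = 3222.2/(17.7×4.18) = 43.552 K
T_out = 39.6 + 43.552 = 83.152 °C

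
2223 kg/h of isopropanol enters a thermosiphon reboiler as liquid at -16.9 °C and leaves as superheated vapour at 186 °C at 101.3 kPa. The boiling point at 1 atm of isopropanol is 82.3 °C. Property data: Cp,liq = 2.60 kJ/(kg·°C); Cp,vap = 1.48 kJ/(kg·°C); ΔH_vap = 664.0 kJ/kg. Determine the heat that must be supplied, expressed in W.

Q = 664000 W

liquid -16.9→82.3 °C: 257.92 kJ/kg
vaporisation at 82.3 °C: 664 kJ/kg
vapour 82.3→186 °C: 153.48 kJ/kg
Δh = 257.92 + 664 + 153.48 = 1075.4 kJ/kg
Q = ṁ·Δh = 2223 kg/h × 1075.4 kJ/kg = 2.3906e+06 kJ/h
|Q| = 664.06 kW = 664060 W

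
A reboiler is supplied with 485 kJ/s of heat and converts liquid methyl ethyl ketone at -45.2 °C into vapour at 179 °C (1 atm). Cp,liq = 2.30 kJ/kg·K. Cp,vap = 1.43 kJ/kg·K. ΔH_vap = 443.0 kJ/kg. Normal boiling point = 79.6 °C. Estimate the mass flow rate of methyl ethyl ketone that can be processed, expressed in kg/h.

Δh = 2.30×(79.6−-45.2) + 443.0 + 1.43×(179−79.6) = 872.18 kJ/kg
Q = 485 kJ/s = 485 kJ/s = 1.746e+06 kJ/h
ṁ = Q/Δh = 1.746e+06 / 872.18 = 2001.9 kg/h

ṁ = 2000 kg/h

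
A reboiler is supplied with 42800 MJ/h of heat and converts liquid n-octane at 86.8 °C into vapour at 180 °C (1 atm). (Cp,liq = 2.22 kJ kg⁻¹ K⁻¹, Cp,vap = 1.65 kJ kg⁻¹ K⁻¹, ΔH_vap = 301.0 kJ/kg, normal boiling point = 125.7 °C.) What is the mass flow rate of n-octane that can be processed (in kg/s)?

ṁ = 24.9 kg/s

Δh = 2.22×(125.7−86.8) + 301.0 + 1.65×(180−125.7) = 476.95 kJ/kg
Q = 42800 MJ/h = 11889 kJ/s = 11889 kJ/s
ṁ = Q/Δh = 11889 / 476.95 = 24.927 kg/s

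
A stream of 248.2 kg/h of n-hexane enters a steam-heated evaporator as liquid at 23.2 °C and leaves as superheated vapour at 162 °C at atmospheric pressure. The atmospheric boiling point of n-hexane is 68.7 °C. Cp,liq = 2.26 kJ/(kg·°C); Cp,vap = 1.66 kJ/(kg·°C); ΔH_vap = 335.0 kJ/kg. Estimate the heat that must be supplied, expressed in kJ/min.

liquid 23.2→68.7 °C: 102.83 kJ/kg
vaporisation at 68.7 °C: 335 kJ/kg
vapour 68.7→162 °C: 154.88 kJ/kg
Δh = 102.83 + 335 + 154.88 = 592.71 kJ/kg
Q = ṁ·Δh = 248.2 kg/h × 592.71 kJ/kg = 147110 kJ/h
|Q| = 40.864 kW = 2451.8 kJ/min

Q = 2450 kJ/min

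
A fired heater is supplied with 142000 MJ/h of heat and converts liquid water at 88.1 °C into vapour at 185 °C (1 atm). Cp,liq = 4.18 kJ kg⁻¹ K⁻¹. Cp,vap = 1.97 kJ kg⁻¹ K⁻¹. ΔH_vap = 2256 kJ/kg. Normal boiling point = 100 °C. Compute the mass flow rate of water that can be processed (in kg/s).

Δh = 4.18×(100−88.1) + 2256 + 1.97×(185−100) = 2473.2 kJ/kg
Q = 142000 MJ/h = 39444 kJ/s = 39444 kJ/s
ṁ = Q/Δh = 39444 / 2473.2 = 15.949 kg/s

ṁ = 15.9 kg/s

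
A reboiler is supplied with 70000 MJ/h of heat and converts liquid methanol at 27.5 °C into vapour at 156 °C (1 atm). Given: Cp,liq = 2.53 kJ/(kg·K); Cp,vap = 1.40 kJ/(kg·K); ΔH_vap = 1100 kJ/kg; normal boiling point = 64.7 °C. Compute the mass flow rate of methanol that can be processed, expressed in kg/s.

Δh = 2.53×(64.7−27.5) + 1100 + 1.40×(156−64.7) = 1321.9 kJ/kg
Q = 70000 MJ/h = 19444 kJ/s = 19444 kJ/s
ṁ = Q/Δh = 19444 / 1321.9 = 14.709 kg/s

ṁ = 14.7 kg/s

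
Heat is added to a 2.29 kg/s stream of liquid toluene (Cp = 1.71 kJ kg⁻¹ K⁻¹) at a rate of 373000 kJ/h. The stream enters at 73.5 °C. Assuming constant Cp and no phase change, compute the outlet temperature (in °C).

T_out = 100 °C

Q = 373000 kJ/h = 103.61 kJ/s
ΔT = Q/(ṁ·Cp) = 103.61/(2.29×1.71) = 26.459 K
T_out = 73.5 + 26.459 = 99.959 °C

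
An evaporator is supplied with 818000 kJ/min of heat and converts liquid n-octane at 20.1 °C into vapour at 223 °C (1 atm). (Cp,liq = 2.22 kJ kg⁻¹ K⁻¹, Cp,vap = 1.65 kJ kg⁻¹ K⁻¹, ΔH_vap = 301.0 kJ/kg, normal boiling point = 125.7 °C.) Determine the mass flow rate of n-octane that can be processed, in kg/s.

ṁ = 19.6 kg/s

Δh = 2.22×(125.7−20.1) + 301.0 + 1.65×(223−125.7) = 695.98 kJ/kg
Q = 818000 kJ/min = 13633 kJ/s = 13633 kJ/s
ṁ = Q/Δh = 13633 / 695.98 = 19.589 kg/s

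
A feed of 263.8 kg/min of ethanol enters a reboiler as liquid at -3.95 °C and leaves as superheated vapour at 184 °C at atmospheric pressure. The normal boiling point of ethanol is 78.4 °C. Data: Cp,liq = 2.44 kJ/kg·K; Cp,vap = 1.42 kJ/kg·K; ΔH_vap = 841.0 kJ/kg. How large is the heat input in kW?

Q = 5240 kW

liquid -3.95→78.4 °C: 200.93 kJ/kg
vaporisation at 78.4 °C: 841 kJ/kg
vapour 78.4→184 °C: 149.95 kJ/kg
Δh = 200.93 + 841 + 149.95 = 1191.9 kJ/kg
Q = ṁ·Δh = 263.8 kg/min × 1191.9 kJ/kg = 314420 kJ/min
|Q| = 5240.3 kW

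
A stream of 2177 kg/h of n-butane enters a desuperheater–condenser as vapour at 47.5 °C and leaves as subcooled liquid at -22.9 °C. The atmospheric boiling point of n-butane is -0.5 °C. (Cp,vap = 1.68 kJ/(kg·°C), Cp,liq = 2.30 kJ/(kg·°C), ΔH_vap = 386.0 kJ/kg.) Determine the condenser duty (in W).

vapour 47.5→-0.5 °C: -80.64 kJ/kg
condensation at -0.5 °C: -386 kJ/kg
liquid -0.5→-22.9 °C: -51.52 kJ/kg
Δh = -80.64 + -386 + -51.52 = -518.16 kJ/kg
Q = ṁ·Δh = 2177 kg/h × -518.16 kJ/kg = -1.128e+06 kJ/h
|Q| = 313.34 kW = 313340 W

Q_c = 313000 W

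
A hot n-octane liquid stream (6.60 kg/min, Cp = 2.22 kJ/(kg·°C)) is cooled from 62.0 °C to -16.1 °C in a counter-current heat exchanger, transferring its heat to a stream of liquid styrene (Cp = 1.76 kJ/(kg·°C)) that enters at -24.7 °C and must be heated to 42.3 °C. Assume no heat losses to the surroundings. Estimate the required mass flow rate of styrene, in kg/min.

Heat released by hot stream: Q = 6.60 × 2.22 × (62.0 − -16.1) = 1144.3 kJ/min
Energy balance on cold side (adiabatic exchanger): Q = ṁ_c·Cp_c·(T_c,out − T_c,in)
ṁ_c = 1144.3 / [1.76 × (42.3 − -24.7)] = 9.7042 kg/min

ṁ_c = 9.70 kg/min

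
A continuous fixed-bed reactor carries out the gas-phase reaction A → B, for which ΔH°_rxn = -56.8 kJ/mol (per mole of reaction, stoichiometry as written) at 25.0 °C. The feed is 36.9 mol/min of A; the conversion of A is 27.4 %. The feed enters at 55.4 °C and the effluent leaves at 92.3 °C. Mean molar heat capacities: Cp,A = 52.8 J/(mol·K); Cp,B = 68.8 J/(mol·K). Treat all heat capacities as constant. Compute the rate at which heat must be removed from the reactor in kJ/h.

Extent of reaction ξ = 0.274 × 36.9 = 10.111 mol/min
Reaction term: ξ·ΔH°_rxn = 10.111 × -56.8 = -574.28 kJ/min
Sensible, feed 55.4→25 °C: -59.229 kJ/min
Outlet flows (mol/min): A 26.789, B 10.111
Sensible, products 25→92.3 °C: 142.01 kJ/min
Q = ΔH = -491.5 kJ/min = -8.1917 kW
Heat removed = 29490 kJ/h

Q_out = 29500 kJ/h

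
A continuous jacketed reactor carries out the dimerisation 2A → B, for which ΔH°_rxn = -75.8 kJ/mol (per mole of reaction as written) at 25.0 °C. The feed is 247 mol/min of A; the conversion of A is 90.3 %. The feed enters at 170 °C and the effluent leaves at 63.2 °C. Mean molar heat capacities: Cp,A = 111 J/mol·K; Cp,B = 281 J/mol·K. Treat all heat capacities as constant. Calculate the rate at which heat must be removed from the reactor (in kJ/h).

Extent of reaction ξ = 0.903 × 247 / 2 = 111.52 mol/min
Reaction term: ξ·ΔH°_rxn = 111.52 × -75.8 = -8453.3 kJ/min
Sensible, feed 170→25 °C: -3975.5 kJ/min
Outlet flows (mol/min): A 23.959, B 111.52
Sensible, products 25→63.2 °C: 1298.7 kJ/min
Q = ΔH = -11130 kJ/min = -185.5 kW
Heat removed = 667800 kJ/h

Q_out = 668000 kJ/h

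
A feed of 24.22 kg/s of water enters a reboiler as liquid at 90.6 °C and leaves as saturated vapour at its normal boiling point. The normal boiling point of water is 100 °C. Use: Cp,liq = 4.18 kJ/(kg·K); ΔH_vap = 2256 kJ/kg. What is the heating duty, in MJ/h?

liquid 90.6→100 °C: 39.292 kJ/kg
vaporisation at 100 °C: 2256 kJ/kg
Δh = 39.292 + 2256 = 2295.3 kJ/kg
Q = ṁ·Δh = 24.22 kg/s × 2295.3 kJ/kg = 55592 kJ/s
|Q| = 55592 kW = 200130 MJ/h

Q = 200000 MJ/h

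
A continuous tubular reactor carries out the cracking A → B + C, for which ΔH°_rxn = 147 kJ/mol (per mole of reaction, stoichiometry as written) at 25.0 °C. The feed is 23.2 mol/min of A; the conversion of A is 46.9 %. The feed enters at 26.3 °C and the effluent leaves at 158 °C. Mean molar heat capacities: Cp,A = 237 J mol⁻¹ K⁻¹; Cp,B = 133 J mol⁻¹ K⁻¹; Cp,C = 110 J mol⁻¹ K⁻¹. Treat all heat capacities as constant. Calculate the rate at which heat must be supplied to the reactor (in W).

Extent of reaction ξ = 0.469 × 23.2 = 10.881 mol/min
Reaction term: ξ·ΔH°_rxn = 10.881 × 147 = 1599.5 kJ/min
Sensible, feed 26.3→25 °C: -7.1479 kJ/min
Outlet flows (mol/min): A 12.319, B 10.881, C 10.881
Sensible, products 25→158 °C: 739.97 kJ/min
Q = ΔH = 2332.3 kJ/min = 38.872 kW
Heat supplied = 38872 W

Q_in = 38900 W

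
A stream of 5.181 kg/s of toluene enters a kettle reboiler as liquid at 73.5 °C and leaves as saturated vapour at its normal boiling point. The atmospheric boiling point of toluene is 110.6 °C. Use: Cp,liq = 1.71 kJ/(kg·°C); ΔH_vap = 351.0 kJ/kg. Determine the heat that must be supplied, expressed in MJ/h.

liquid 73.5→110.6 °C: 63.441 kJ/kg
vaporisation at 110.6 °C: 351 kJ/kg
Δh = 63.441 + 351 = 414.44 kJ/kg
Q = ṁ·Δh = 5.181 kg/s × 414.44 kJ/kg = 2147.2 kJ/s
|Q| = 2147.2 kW = 7730 MJ/h

Q = 7730 MJ/h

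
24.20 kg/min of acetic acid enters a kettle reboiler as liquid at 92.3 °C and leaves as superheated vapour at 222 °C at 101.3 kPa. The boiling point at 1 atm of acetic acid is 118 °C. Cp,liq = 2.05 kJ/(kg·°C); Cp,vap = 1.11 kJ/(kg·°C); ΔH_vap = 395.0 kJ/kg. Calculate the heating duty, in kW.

liquid 92.3→118 °C: 52.685 kJ/kg
vaporisation at 118 °C: 395 kJ/kg
vapour 118→222 °C: 115.44 kJ/kg
Δh = 52.685 + 395 + 115.44 = 563.12 kJ/kg
Q = ṁ·Δh = 24.20 kg/min × 563.12 kJ/kg = 13628 kJ/min
|Q| = 227.13 kW

Q = 227 kW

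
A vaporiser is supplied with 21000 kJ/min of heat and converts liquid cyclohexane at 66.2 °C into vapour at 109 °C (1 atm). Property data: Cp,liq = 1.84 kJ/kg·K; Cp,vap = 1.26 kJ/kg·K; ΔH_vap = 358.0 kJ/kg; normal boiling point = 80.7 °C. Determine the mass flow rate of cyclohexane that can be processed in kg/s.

Δh = 1.84×(80.7−66.2) + 358.0 + 1.26×(109−80.7) = 420.34 kJ/kg
Q = 21000 kJ/min = 350 kJ/s = 350 kJ/s
ṁ = Q/Δh = 350 / 420.34 = 0.83266 kg/s

ṁ = 0.833 kg/s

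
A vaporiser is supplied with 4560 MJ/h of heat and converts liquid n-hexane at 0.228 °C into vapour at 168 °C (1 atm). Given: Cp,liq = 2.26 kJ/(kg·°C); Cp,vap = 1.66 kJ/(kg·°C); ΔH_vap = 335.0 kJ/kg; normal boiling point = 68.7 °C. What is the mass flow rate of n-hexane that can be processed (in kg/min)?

Δh = 2.26×(68.7−0.228) + 335.0 + 1.66×(168−68.7) = 654.58 kJ/kg
Q = 4560 MJ/h = 1266.7 kJ/s = 76000 kJ/min
ṁ = Q/Δh = 76000 / 654.58 = 116.1 kg/min

ṁ = 116 kg/min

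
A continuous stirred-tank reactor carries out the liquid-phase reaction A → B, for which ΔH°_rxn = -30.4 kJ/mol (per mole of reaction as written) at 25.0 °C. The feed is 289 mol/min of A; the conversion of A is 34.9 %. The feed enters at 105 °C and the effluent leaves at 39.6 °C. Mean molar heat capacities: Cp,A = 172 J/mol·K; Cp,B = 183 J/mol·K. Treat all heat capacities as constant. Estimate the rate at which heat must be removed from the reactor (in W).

Extent of reaction ξ = 0.349 × 289 = 100.86 mol/min
Reaction term: ξ·ΔH°_rxn = 100.86 × -30.4 = -3066.2 kJ/min
Sensible, feed 105→25 °C: -3976.6 kJ/min
Outlet flows (mol/min): A 188.14, B 100.86
Sensible, products 25→39.6 °C: 741.94 kJ/min
Q = ΔH = -6300.9 kJ/min = -105.01 kW
Heat removed = 105010 W

Q_out = 105000 W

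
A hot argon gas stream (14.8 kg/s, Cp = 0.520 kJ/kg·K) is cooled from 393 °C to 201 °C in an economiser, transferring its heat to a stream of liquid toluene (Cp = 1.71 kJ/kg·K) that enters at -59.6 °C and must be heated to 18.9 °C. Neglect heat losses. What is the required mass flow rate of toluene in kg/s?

Heat released by hot stream: Q = 14.8 × 0.520 × (393 − 201) = 1477.6 kJ/s
Energy balance on cold side (adiabatic exchanger): Q = ṁ_c·Cp_c·(T_c,out − T_c,in)
ṁ_c = 1477.6 / [1.71 × (18.9 − -59.6)] = 11.008 kg/s

ṁ_c = 11.0 kg/s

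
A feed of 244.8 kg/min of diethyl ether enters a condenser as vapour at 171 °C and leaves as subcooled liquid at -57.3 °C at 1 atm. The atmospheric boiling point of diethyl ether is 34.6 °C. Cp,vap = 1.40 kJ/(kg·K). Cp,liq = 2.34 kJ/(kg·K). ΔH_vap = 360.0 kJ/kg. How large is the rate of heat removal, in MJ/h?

vapour 171→34.6 °C: -190.96 kJ/kg
condensation at 34.6 °C: -360 kJ/kg
liquid 34.6→-57.3 °C: -215.05 kJ/kg
Δh = -190.96 + -360 + -215.05 = -766.01 kJ/kg
Q = ṁ·Δh = 244.8 kg/min × -766.01 kJ/kg = -187520 kJ/min
|Q| = 3125.3 kW = 11251 MJ/h

Q_c = 11300 MJ/h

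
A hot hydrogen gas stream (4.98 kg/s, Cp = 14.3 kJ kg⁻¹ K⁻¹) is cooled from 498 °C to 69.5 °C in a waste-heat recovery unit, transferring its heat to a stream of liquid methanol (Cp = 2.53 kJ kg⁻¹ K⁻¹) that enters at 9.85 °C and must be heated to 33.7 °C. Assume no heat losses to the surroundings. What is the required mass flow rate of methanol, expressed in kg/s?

ṁ_c = 506 kg/s

Heat released by hot stream: Q = 4.98 × 14.3 × (498 − 69.5) = 30515 kJ/s
Energy balance on cold side (adiabatic exchanger): Q = ṁ_c·Cp_c·(T_c,out − T_c,in)
ṁ_c = 30515 / [2.53 × (33.7 − 9.85)] = 505.72 kg/s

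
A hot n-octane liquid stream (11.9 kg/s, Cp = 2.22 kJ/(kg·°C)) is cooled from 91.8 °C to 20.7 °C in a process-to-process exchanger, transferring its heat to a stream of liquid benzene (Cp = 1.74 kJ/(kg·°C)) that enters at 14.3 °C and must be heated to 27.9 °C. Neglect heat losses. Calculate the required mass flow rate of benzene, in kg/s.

Heat released by hot stream: Q = 11.9 × 2.22 × (91.8 − 20.7) = 1878.3 kJ/s
Energy balance on cold side (adiabatic exchanger): Q = ṁ_c·Cp_c·(T_c,out − T_c,in)
ṁ_c = 1878.3 / [1.74 × (27.9 − 14.3)] = 79.375 kg/s

ṁ_c = 79.4 kg/s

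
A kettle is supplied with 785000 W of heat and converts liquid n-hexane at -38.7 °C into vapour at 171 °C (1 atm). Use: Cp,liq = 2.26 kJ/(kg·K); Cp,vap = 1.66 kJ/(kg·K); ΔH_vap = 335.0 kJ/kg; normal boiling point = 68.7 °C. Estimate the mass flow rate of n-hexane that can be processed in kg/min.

Δh = 2.26×(68.7−-38.7) + 335.0 + 1.66×(171−68.7) = 747.54 kJ/kg
Q = 785000 W = 785 kJ/s = 47100 kJ/min
ṁ = Q/Δh = 47100 / 747.54 = 63.006 kg/min

ṁ = 63.0 kg/min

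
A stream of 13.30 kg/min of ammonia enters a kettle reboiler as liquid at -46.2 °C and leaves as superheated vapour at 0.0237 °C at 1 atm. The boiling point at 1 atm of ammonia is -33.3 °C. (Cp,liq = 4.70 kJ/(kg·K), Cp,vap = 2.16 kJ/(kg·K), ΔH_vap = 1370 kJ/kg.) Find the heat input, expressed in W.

Q = 333000 W

liquid -46.2→-33.3 °C: 60.63 kJ/kg
vaporisation at -33.3 °C: 1370 kJ/kg
vapour -33.3→0.0237 °C: 71.979 kJ/kg
Δh = 60.63 + 1370 + 71.979 = 1502.6 kJ/kg
Q = ṁ·Δh = 13.30 kg/min × 1502.6 kJ/kg = 19985 kJ/min
|Q| = 333.08 kW = 333080 W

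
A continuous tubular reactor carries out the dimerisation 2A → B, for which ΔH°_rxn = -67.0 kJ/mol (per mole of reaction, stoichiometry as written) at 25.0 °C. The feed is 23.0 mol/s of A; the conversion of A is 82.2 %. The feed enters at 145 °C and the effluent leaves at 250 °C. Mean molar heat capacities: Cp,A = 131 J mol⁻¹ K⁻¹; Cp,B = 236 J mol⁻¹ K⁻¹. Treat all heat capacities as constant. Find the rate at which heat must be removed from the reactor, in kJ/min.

Extent of reaction ξ = 0.822 × 23.0 / 2 = 9.453 mol/s
Reaction term: ξ·ΔH°_rxn = 9.453 × -67.0 = -633.35 kJ/s
Sensible, feed 145→25 °C: -361.56 kJ/s
Outlet flows (mol/s): A 4.094, B 9.453
Sensible, products 25→250 °C: 622.62 kJ/s
Q = ΔH = -372.29 kJ/s = -372.29 kW
Heat removed = 22337 kJ/min

Q_out = 22300 kJ/min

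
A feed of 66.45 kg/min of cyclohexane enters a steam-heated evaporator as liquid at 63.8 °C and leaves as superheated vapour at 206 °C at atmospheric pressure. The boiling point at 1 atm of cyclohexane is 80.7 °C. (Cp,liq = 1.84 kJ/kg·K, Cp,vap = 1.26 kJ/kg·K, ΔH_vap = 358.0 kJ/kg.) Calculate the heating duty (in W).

Q = 606000 W

liquid 63.8→80.7 °C: 31.096 kJ/kg
vaporisation at 80.7 °C: 358 kJ/kg
vapour 80.7→206 °C: 157.88 kJ/kg
Δh = 31.096 + 358 + 157.88 = 546.97 kJ/kg
Q = ṁ·Δh = 66.45 kg/min × 546.97 kJ/kg = 36346 kJ/min
|Q| = 605.77 kW = 605770 W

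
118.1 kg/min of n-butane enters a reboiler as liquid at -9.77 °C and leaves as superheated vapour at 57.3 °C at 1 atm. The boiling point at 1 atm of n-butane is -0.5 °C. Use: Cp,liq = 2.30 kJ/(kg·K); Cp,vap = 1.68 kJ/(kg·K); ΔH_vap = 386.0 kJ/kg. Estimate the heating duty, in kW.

Q = 993 kW

liquid -9.77→-0.5 °C: 21.321 kJ/kg
vaporisation at -0.5 °C: 386 kJ/kg
vapour -0.5→57.3 °C: 97.104 kJ/kg
Δh = 21.321 + 386 + 97.104 = 504.42 kJ/kg
Q = ṁ·Δh = 118.1 kg/min × 504.42 kJ/kg = 59573 kJ/min
|Q| = 992.88 kW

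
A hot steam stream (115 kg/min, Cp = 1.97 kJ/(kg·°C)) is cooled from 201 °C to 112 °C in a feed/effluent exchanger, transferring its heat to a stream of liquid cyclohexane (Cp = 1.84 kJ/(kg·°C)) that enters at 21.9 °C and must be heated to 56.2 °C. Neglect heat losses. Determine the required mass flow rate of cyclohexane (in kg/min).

Heat released by hot stream: Q = 115 × 1.97 × (201 − 112) = 20163 kJ/min
Energy balance on cold side (adiabatic exchanger): Q = ṁ_c·Cp_c·(T_c,out − T_c,in)
ṁ_c = 20163 / [1.84 × (56.2 − 21.9)] = 319.48 kg/min

ṁ_c = 319 kg/min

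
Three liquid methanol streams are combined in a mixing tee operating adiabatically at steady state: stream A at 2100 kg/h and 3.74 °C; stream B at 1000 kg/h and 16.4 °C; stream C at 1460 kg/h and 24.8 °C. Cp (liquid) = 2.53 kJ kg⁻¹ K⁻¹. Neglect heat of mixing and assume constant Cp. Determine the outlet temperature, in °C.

T_out = 13.3 °C

Energy balance with Q = 0: Σ ṁᵢCp,ᵢ(T_out − Tᵢ) = 0
T_out = Σ ṁᵢCp,ᵢTᵢ / Σ ṁᵢCp,ᵢ
      = 152970 / 11537 = 13.259 °C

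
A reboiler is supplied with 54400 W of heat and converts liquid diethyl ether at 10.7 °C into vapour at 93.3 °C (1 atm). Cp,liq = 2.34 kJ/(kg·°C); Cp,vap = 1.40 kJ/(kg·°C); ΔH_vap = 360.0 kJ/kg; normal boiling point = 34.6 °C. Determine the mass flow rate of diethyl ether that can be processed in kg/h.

ṁ = 393 kg/h

Δh = 2.34×(34.6−10.7) + 360.0 + 1.40×(93.3−34.6) = 498.11 kJ/kg
Q = 54400 W = 54.4 kJ/s = 195840 kJ/h
ṁ = Q/Δh = 195840 / 498.11 = 393.17 kg/h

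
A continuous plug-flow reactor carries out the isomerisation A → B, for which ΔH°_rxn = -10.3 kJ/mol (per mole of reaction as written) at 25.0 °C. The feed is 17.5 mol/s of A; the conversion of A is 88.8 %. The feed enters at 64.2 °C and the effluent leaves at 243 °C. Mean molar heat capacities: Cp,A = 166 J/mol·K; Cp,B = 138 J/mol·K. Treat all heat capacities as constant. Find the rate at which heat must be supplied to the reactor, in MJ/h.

Extent of reaction ξ = 0.888 × 17.5 = 15.54 mol/s
Reaction term: ξ·ΔH°_rxn = 15.54 × -10.3 = -160.06 kJ/s
Sensible, feed 64.2→25 °C: -113.88 kJ/s
Outlet flows (mol/s): A 1.96, B 15.54
Sensible, products 25→243 °C: 538.43 kJ/s
Q = ΔH = 264.5 kJ/s = 264.5 kW
Heat supplied = 952.19 MJ/h

Q_in = 952 MJ/h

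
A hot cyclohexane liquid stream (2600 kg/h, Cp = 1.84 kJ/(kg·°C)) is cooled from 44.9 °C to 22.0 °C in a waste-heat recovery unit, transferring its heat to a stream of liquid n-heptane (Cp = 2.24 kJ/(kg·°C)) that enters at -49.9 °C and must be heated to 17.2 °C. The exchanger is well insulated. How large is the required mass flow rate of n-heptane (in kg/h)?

ṁ_c = 729 kg/h

Heat released by hot stream: Q = 2600 × 1.84 × (44.9 − 22.0) = 109550 kJ/h
Energy balance on cold side (adiabatic exchanger): Q = ṁ_c·Cp_c·(T_c,out − T_c,in)
ṁ_c = 109550 / [2.24 × (17.2 − -49.9)] = 728.88 kg/h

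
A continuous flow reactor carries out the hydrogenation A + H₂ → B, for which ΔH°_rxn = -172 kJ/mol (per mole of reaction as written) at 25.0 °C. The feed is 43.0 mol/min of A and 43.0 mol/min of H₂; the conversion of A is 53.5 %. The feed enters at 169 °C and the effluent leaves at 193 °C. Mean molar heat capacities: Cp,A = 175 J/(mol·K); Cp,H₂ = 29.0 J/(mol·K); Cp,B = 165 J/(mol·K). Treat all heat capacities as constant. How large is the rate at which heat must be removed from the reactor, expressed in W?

Extent of reaction ξ = 0.535 × 43.0 = 23.005 mol/min
Reaction term: ξ·ΔH°_rxn = 23.005 × -172 = -3956.9 kJ/min
Sensible, feed 169→25 °C: -1263.2 kJ/min
Outlet flows (mol/min): A 19.995, H₂ 19.995, B 23.005
Sensible, products 25→193 °C: 1323 kJ/min
Q = ΔH = -3897.1 kJ/min = -64.951 kW
Heat removed = 64951 W

Q_out = 65000 W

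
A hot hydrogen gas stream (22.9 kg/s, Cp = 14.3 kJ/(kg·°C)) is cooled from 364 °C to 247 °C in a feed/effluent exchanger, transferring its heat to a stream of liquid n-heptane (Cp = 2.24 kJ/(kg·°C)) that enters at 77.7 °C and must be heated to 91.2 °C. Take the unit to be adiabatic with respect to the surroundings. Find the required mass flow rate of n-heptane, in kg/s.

Heat released by hot stream: Q = 22.9 × 14.3 × (364 − 247) = 38314 kJ/s
Energy balance on cold side (adiabatic exchanger): Q = ṁ_c·Cp_c·(T_c,out − T_c,in)
ṁ_c = 38314 / [2.24 × (91.2 − 77.7)] = 1267 kg/s

ṁ_c = 1270 kg/s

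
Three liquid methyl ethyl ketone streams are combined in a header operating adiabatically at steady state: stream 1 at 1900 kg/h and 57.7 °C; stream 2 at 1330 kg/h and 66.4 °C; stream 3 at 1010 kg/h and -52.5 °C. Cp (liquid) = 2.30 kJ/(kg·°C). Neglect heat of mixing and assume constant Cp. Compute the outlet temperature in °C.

Energy balance with Q = 0: Σ ṁᵢCp,ᵢ(T_out − Tᵢ) = 0
Σ ṁᵢCp,ᵢTᵢ = 1900×2.30×57.7 + 1330×2.30×66.4 + 1010×2.30×-52.5 = 333310
Σ ṁᵢCp,ᵢ = 1900×2.30 + 1330×2.30 + 1010×2.30 = 9752
T_out = 333310 / 9752 = 34.179 °C

T_out = 34.2 °C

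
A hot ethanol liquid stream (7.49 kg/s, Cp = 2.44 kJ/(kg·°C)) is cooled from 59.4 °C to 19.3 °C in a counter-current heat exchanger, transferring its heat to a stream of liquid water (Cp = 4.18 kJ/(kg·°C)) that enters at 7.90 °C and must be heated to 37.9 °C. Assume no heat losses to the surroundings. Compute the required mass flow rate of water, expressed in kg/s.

ṁ_c = 5.84 kg/s

Heat released by hot stream: Q = 7.49 × 2.44 × (59.4 − 19.3) = 732.85 kJ/s
Energy balance on cold side (adiabatic exchanger): Q = ṁ_c·Cp_c·(T_c,out − T_c,in)
ṁ_c = 732.85 / [4.18 × (37.9 − 7.90)] = 5.8441 kg/s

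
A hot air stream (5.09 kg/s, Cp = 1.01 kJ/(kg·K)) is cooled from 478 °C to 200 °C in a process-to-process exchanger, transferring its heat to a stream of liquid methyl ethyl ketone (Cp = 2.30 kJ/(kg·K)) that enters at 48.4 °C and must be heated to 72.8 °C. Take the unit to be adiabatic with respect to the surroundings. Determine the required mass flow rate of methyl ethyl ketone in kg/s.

Heat released by hot stream: Q = 5.09 × 1.01 × (478 − 200) = 1429.2 kJ/s
Energy balance on cold side (adiabatic exchanger): Q = ṁ_c·Cp_c·(T_c,out − T_c,in)
ṁ_c = 1429.2 / [2.30 × (72.8 − 48.4)] = 25.466 kg/s

ṁ_c = 25.5 kg/s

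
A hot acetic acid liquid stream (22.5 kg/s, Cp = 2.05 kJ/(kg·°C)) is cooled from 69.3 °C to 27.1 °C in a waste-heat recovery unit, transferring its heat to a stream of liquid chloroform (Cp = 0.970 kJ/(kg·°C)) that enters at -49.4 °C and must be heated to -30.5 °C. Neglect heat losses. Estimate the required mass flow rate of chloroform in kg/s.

ṁ_c = 106 kg/s

Heat released by hot stream: Q = 22.5 × 2.05 × (69.3 − 27.1) = 1946.5 kJ/s
Energy balance on cold side (adiabatic exchanger): Q = ṁ_c·Cp_c·(T_c,out − T_c,in)
ṁ_c = 1946.5 / [0.970 × (-30.5 − -49.4)] = 106.17 kg/s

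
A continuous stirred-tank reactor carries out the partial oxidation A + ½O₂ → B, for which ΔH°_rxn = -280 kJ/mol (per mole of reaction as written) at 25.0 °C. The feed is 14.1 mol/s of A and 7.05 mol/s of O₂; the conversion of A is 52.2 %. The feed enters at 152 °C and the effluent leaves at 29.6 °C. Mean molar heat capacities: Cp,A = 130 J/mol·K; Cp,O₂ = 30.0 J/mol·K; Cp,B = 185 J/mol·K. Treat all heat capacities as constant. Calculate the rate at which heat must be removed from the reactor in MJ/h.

Extent of reaction ξ = 0.522 × 14.1 = 7.3602 mol/s
Reaction term: ξ·ΔH°_rxn = 7.3602 × -280 = -2060.9 kJ/s
Sensible, feed 152→25 °C: -259.65 kJ/s
Outlet flows (mol/s): A 6.7398, O₂ 3.3699, B 7.3602
Sensible, products 25→29.6 °C: 10.759 kJ/s
Q = ΔH = -2309.7 kJ/s = -2309.7 kW
Heat removed = 8315.1 MJ/h

Q_out = 8320 MJ/h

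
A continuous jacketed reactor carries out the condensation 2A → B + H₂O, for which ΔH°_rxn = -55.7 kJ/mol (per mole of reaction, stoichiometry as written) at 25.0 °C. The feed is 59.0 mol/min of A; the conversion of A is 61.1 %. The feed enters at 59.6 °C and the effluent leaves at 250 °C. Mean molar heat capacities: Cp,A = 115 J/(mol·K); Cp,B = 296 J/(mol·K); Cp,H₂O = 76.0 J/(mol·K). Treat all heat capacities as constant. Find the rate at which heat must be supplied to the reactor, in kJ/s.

Q_in = 14.4 kJ/s

Extent of reaction ξ = 0.611 × 59.0 / 2 = 18.024 mol/min
Reaction term: ξ·ΔH°_rxn = 18.024 × -55.7 = -1004 kJ/min
Sensible, feed 59.6→25 °C: -234.76 kJ/min
Outlet flows (mol/min): A 22.951, B 18.024, H₂O 18.024
Sensible, products 25→250 °C: 2102.5 kJ/min
Q = ΔH = 863.78 kJ/min = 14.396 kW
Heat supplied = 14.396 kJ/s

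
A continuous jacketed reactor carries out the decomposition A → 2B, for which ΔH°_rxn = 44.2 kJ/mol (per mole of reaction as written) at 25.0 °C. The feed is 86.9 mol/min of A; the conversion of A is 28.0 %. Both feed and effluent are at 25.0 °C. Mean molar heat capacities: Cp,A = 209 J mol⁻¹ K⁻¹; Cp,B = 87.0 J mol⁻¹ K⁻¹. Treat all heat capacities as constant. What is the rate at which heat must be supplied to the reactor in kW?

Extent of reaction ξ = 0.280 × 86.9 = 24.332 mol/min
Reaction term: ξ·ΔH°_rxn = 24.332 × 44.2 = 1075.5 kJ/min
Q = ΔH = 1075.5 kJ/min = 17.925 kW
Heat supplied = 17.925 kW

Q_in = 17.9 kW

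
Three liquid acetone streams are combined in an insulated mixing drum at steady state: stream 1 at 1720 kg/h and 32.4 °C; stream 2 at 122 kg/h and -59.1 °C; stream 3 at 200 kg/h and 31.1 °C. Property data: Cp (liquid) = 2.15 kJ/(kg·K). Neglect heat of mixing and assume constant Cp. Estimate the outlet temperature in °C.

Adiabatic, steady state ⇒ Σ ṁᵢCp,ᵢ(T_out − Tᵢ) = 0
T_out = Σ ṁᵢCp,ᵢTᵢ / Σ ṁᵢCp,ᵢ
      = 117690 / 4390.3 = 26.806 °C

T_out = 26.8 °C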